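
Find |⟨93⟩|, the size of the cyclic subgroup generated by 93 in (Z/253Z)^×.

5

By Lagrange's theorem, ord_253(93) divides φ(253) = φ(11·23) = (11−1)·(23−1) = 10·22 = 220 = 2^2 · 5 · 11.
Divisors of 220: 1, 2, 4, 5, 10, 11, 20, 22, 44, 55, 110, 220.
Evaluate successive powers at the divisors of 220:
93^1 ≡ 93
93^2 ≡ 47
93^4 ≡ 185
93^5 ≡ 1
Hence ord(93) = 5.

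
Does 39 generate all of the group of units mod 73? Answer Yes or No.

φ(73) = 73 − 1 = 72 = 2^3 · 3^2.
39 is a primitive root mod 73 iff 39^(φ(73)/q) ≢ 1 for every prime q | φ(73), i.e. q ∈ {2, 3}.
39^36 ≡ 72 (mod 73)  [q = 2: ≢ 1 ✓]
39^24 ≡ 64 (mod 73)  [q = 3: ≢ 1 ✓]
Every test exponent gives a nontrivial residue, hence 39 generates the full group.

Yes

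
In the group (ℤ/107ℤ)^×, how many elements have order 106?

φ(107) = 107 − 1 = 106 = 2 · 53.
(Z/107Z)^× is cyclic (|G| = 106); a cyclic group of order m has exactly φ(d) elements of each order d | m, and none otherwise.
106 = 2 · 53 divides 106, and φ(106) = 52.

52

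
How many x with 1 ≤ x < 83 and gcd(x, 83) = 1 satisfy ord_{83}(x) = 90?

0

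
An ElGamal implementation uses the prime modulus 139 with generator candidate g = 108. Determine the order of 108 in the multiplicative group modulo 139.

Since 108 ∈ (Z/139Z)^×, its order divides φ(139) = 139 − 1 = 138 = 2 · 3 · 23.
Divisors of 138: 1, 2, 3, 6, 23, 46, 69, 138.
Evaluate successive powers at the divisors of 138:
108^1 ≡ 108
108^2 ≡ 127
108^3 ≡ 94
108^6 ≡ 79
108^23 ≡ 43
108^46 ≡ 42
108^69 ≡ 138
108^138 ≡ 1
Therefore the multiplicative order of 108 modulo 139 is 138.

138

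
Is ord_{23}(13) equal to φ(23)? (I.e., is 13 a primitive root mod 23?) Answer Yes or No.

No

φ(23) = 23 − 1 = 22 = 2 · 11.
13 is a primitive root mod 23 iff 13^(φ(23)/q) ≢ 1 for every prime q | φ(23), i.e. q ∈ {2, 11}.
13^11 ≡ 1 (mod 23)  [q = 2: ≡ 1 ✗]
13^2 ≡ 8 (mod 23)  [q = 11: ≢ 1 ✓]
Since 13^11 ≡ 1, the order of 13 divides 11 < 22, so 13 is not a primitive root.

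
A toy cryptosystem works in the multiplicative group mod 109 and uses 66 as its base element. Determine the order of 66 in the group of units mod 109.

9

The order of 66 must divide φ(109) = 109 − 1 = 108 = 2^2 · 3^3.
Divisors of 108: 1, 2, 3, 4, 6, 9, 12, 18, 27, 36, 54, 108.
Evaluate successive powers at the divisors of 108:
66^1 ≡ 66
66^2 ≡ 105
66^3 ≡ 63
66^4 ≡ 16
66^6 ≡ 45
66^9 ≡ 1
The smallest such exponent is 9, so the order of 66 is 9.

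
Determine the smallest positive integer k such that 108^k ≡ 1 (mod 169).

78

The order of 108 must divide φ(169) = φ(13^2) = 13·(13−1) = 156 = 2^2 · 3 · 13.
Divisors of 156: 1, 2, 3, 4, 6, 12, 13, 26, 39, 52, 78, 156.
Check 108^d mod 169 for each divisor in increasing order:
108^1 ≡ 108 (mod 169)
108^2 ≡ 3 (mod 169)
108^3 ≡ 155 (mod 169)
108^4 ≡ 9 (mod 169)
108^6 ≡ 27 (mod 169)
108^12 ≡ 53 (mod 169)
108^13 ≡ 147 (mod 169)
108^26 ≡ 146 (mod 169)
108^39 ≡ 168 (mod 169)
108^52 ≡ 22 (mod 169)
108^78 ≡ 1 (mod 169) ✓
Hence ord(108) = 78.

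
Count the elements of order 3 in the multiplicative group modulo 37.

φ(37) = 37 − 1 = 36 = 2^2 · 3^2.
(Z/37Z)^× is cyclic (|G| = 36); a cyclic group of order m has exactly φ(d) elements of each order d | m, and none otherwise.
3 | 36, and φ(3) = 3 − 1 = 2.

2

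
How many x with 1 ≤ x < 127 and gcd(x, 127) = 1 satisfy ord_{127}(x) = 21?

φ(127) = 127 − 1 = 126 = 2 · 3^2 · 7.
Since (Z/127Z)^× is cyclic of order 126, the number of elements of order d is φ(d) when d | 126 and 0 otherwise.
21 = 3 · 7 divides 126, and φ(21) = 12.

12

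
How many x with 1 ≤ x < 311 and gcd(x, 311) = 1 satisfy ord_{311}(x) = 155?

φ(311) = 311 − 1 = 310 = 2 · 5 · 31.
(Z/311Z)^× is cyclic (|G| = 310); a cyclic group of order m has exactly φ(d) elements of each order d | m, and none otherwise.
155 = 5 · 31 divides 310, and φ(155) = 120.

120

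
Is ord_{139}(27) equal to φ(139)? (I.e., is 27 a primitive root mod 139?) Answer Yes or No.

φ(139) = 139 − 1 = 138 = 2 · 3 · 23.
Test 27^(138/q) mod 139 for each prime factor q of 138:
27^69 ≡ 138 (mod 139)  [q = 2: ≢ 1 ✓]
27^46 ≡ 1 (mod 139)  [q = 3: ≡ 1 ✗]
27^6 ≡ 106 (mod 139)  [q = 23: ≢ 1 ✓]
The check at q = 3 fails, so 27 generates a proper subgroup.

No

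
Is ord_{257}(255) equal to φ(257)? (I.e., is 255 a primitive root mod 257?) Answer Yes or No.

φ(257) = 257 − 1 = 256 = 2^8.
Test 255^(256/q) mod 257 for each prime factor q of 256:
255^128 ≡ 1 (mod 257)  [q = 2: ≡ 1 ✗]
Since 255^128 ≡ 1, the order of 255 divides 128 < 256, so 255 is not a primitive root.

No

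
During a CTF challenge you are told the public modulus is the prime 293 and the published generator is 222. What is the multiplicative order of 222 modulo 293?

ord(222) | φ(293) = 293 − 1 = 292 = 2^2 · 73.
Divisors of 292: 1, 2, 4, 73, 146, 292.
Check 222^d mod 293 for each divisor in increasing order:
222^1 ≡ 222
222^2 ≡ 60
222^4 ≡ 84
222^73 ≡ 1
Hence ord(222) = 73.

73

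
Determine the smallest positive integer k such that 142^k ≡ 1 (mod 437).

Since 142 ∈ (Z/437Z)^×, its order divides φ(437) = φ(19·23) = (19−1)·(23−1) = 18·22 = 396 = 2^2 · 3^2 · 11.
Divisors of 396: 1, 2, 3, 4, 6, 9, 11, 12, 18, 22, 33, 36, 44, 66, 99, 132, 198, 396.
Check 142^d mod 437 for each divisor in increasing order:
142^1 ≡ 142 (mod 437)
142^2 ≡ 62 (mod 437)
142^3 ≡ 64 (mod 437)
142^4 ≡ 348 (mod 437)
142^6 ≡ 163 (mod 437)
142^9 ≡ 381 (mod 437)
142^11 ≡ 24 (mod 437)
142^12 ≡ 349 (mod 437)
142^18 ≡ 77 (mod 437)
142^22 ≡ 139 (mod 437)
142^33 ≡ 277 (mod 437)
142^36 ≡ 248 (mod 437)
142^44 ≡ 93 (mod 437)
142^66 ≡ 254 (mod 437)
142^99 ≡ 1 (mod 437) ✓
Therefore the multiplicative order of 142 modulo 437 is 99.

99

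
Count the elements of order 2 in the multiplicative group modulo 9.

1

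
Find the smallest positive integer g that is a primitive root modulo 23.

φ(23) = 23 − 1 = 22 = 2 · 11.
g is a primitive root iff g^(22/q) ≢ 1 (mod 23) for each prime q ∈ {2, 11}.
g = 2: 2^11 ≡ 1 — hits 1, so not a primitive root.
g = 3: 3^11 ≡ 1 — hits 1, so not a primitive root.
g = 4: 4^11 ≡ 1 — hits 1, so not a primitive root.
g = 5: 5^11 ≡ 22; 5^2 ≡ 2 — none is 1, so 5 is a primitive root.
Hence the least primitive root of 23 is 5.

5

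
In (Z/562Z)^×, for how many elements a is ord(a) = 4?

2

φ(562) = φ(2)·φ(281) = 1·280 = 280 = 2^3 · 5 · 7.
(Z/562Z)^× is cyclic (|G| = 280); a cyclic group of order m has exactly φ(d) elements of each order d | m, and none otherwise.
4 = 2^2 divides 280, and φ(4) = 2.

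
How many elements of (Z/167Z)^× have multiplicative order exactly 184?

φ(167) = 167 − 1 = 166 = 2 · 83.
Since (Z/167Z)^× is cyclic of order 166, the number of elements of order d is φ(d) when d | 166 and 0 otherwise.
Here 166 is not a multiple of 184, so there are no elements of order 184.

0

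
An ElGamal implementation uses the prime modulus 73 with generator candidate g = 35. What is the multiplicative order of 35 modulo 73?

36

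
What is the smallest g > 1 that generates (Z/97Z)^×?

φ(97) = 97 − 1 = 96 = 2^5 · 3.
g is a primitive root iff g^(96/q) ≢ 1 (mod 97) for each prime q ∈ {2, 3}.
g = 2: 2^48 ≡ 1 — hits 1, so not a primitive root.
g = 3: 3^48 ≡ 1 — hits 1, so not a primitive root.
g = 4: 4^48 ≡ 1 — hits 1, so not a primitive root.
g = 5: 5^48 ≡ 96; 5^32 ≡ 35 — none is 1, so 5 is a primitive root.
Hence the least primitive root of 97 is 5.

5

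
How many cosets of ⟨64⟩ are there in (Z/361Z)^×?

6

By Lagrange's theorem, ord_361(64) divides φ(361) = φ(19^2) = 19·(19−1) = 342 = 2 · 3^2 · 19.
Divisors of 342: 1, 2, 3, 6, 9, 18, 19, 38, 57, 114, 171, 342.
Compute 64^d (mod 361) for the divisors d until we hit 1:
64^1 ≡ 64 (mod 361)
64^2 ≡ 125 (mod 361)
64^3 ≡ 58 (mod 361)
64^6 ≡ 115 (mod 361)
64^9 ≡ 172 (mod 361)
64^18 ≡ 343 (mod 361)
64^19 ≡ 292 (mod 361)
64^38 ≡ 68 (mod 361)
64^57 ≡ 1 (mod 361) ✓
The order of 64 is 57, so the subgroup it generates has 57 elements.
The index is φ(361) / ord(64) = 342 / 57 = 6.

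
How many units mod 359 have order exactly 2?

φ(359) = 359 − 1 = 358 = 2 · 179.
In a cyclic group of order 358, there are φ(d) elements of order d for each divisor d of 358, and zero for non-divisors.
2 | 358, and φ(2) = 2 − 1 = 1.

1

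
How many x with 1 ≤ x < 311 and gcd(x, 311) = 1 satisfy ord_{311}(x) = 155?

120

φ(311) = 311 − 1 = 310 = 2 · 5 · 31.
In a cyclic group of order 310, there are φ(d) elements of order d for each divisor d of 310, and zero for non-divisors.
155 = 5 · 31 divides 310, and φ(155) = 120.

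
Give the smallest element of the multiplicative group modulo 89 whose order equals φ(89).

φ(89) = 89 − 1 = 88 = 2^3 · 11.
Test candidates g = 2, 3, … against the prime factors q ∈ {2, 11} of φ(89): g is a generator iff g^(88/q) ≢ 1 for every such q.
g = 2: 2^44 ≡ 1 — hits 1, so not a primitive root.
g = 3: 3^44 ≡ 88; 3^8 ≡ 64 — none is 1, so 3 is a primitive root.
So 3 is the smallest generator of (Z/89Z)^×.

3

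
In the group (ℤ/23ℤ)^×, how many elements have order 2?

φ(23) = 23 − 1 = 22 = 2 · 11.
In a cyclic group of order 22, there are φ(d) elements of order d for each divisor d of 22, and zero for non-divisors.
2 | 22, and φ(2) = 2 − 1 = 1.

1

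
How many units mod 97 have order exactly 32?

16

φ(97) = 97 − 1 = 96 = 2^5 · 3.
Since (Z/97Z)^× is cyclic of order 96, the number of elements of order d is φ(d) when d | 96 and 0 otherwise.
32 = 2^5 divides 96, and φ(32) = 16.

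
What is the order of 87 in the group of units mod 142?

35

Since 87 ∈ (Z/142Z)^×, its order divides φ(142) = φ(2)·φ(71) = 1·70 = 70 = 2 · 5 · 7.
Divisors of 70: 1, 2, 5, 7, 10, 14, 35, 70.
Evaluate successive powers at the divisors of 70:
87^1 ≡ 87 (mod 142)
87^2 ≡ 43 (mod 142)
87^5 ≡ 119 (mod 142)
87^7 ≡ 5 (mod 142)
87^10 ≡ 103 (mod 142)
87^14 ≡ 25 (mod 142)
87^35 ≡ 1 (mod 142) ✓
Hence ord(87) = 35.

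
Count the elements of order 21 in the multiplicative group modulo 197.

0

φ(197) = 197 − 1 = 196 = 2^2 · 7^2.
(Z/197Z)^× is cyclic (|G| = 196); a cyclic group of order m has exactly φ(d) elements of each order d | m, and none otherwise.
Since 21 ∤ 196, the count is 0.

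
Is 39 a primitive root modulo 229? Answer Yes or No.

Yes

φ(229) = 229 − 1 = 228 = 2^2 · 3 · 19.
It suffices to check that the order of 39 is not a proper divisor of 228: compute 39^(228/q) for q ∈ {2, 3, 19}.
39^114 ≡ 228 (mod 229)  [q = 2: ≢ 1 ✓]
39^76 ≡ 134 (mod 229)  [q = 3: ≢ 1 ✓]
39^12 ≡ 203 (mod 229)  [q = 19: ≢ 1 ✓]
Every test exponent gives a nontrivial residue, hence 39 generates the full group.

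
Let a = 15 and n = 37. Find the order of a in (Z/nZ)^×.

Since 15 ∈ (Z/37Z)^×, its order divides φ(37) = 37 − 1 = 36 = 2^2 · 3^2.
Divisors of 36: 1, 2, 3, 4, 6, 9, 12, 18, 36.
Test each divisor d:
15^1 ≡ 15 (mod 37)
15^2 ≡ 3 (mod 37)
15^3 ≡ 8 (mod 37)
15^4 ≡ 9 (mod 37)
15^6 ≡ 27 (mod 37)
15^9 ≡ 31 (mod 37)
15^12 ≡ 26 (mod 37)
15^18 ≡ 36 (mod 37)
15^36 ≡ 1 (mod 37) ✓
Hence ord(15) = 36.

36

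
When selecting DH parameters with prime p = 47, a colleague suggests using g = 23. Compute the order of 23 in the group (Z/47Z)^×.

Since 23 ∈ (Z/47Z)^×, its order divides φ(47) = 47 − 1 = 46 = 2 · 23.
Divisors of 46: 1, 2, 23, 46.
Compute 23^d (mod 47) for the divisors d until we hit 1:
23^1 ≡ 23 (mod 47)
23^2 ≡ 12 (mod 47)
23^23 ≡ 46 (mod 47)
23^46 ≡ 1 (mod 47) ✓
Therefore the multiplicative order of 23 modulo 47 is 46.

46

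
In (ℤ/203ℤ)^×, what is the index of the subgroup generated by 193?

2

The order of 193 must divide φ(203) = φ(7·29) = (7−1)·(29−1) = 6·28 = 168 = 2^3 · 3 · 7.
Divisors of 168: 1, 2, 3, 4, 6, 7, 8, 12, 14, 21, 24, 28, 42, 56, 84, 168.
Check 193^d mod 203 for each divisor in increasing order:
193^1 ≡ 193
193^2 ≡ 100
193^3 ≡ 15
193^4 ≡ 53
193^6 ≡ 22
193^7 ≡ 186
193^8 ≡ 170
193^12 ≡ 78
193^14 ≡ 86
193^21 ≡ 162
193^24 ≡ 197
193^28 ≡ 88
193^42 ≡ 57
193^56 ≡ 30
193^84 ≡ 1
So ord_203(193) = 84, hence |⟨193⟩| = 84.
The index is φ(203) / ord(193) = 168 / 84 = 2.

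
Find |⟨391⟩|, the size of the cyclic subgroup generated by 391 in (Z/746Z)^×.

124

ord(391) | φ(746) = φ(2)·φ(373) = 1·372 = 372 = 2^2 · 3 · 31.
Divisors of 372: 1, 2, 3, 4, 6, 12, 31, 62, 93, 124, 186, 372.
Check 391^d mod 746 for each divisor in increasing order:
391^1 ≡ 391
391^2 ≡ 697
391^3 ≡ 237
391^4 ≡ 163
391^6 ≡ 219
391^12 ≡ 217
391^31 ≡ 269
391^62 ≡ 745
391^93 ≡ 477
391^124 ≡ 1
So ord_746(391) = 124.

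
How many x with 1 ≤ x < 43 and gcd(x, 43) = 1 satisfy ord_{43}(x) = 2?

1

φ(43) = 43 − 1 = 42 = 2 · 3 · 7.
(Z/43Z)^× is cyclic (|G| = 42); a cyclic group of order m has exactly φ(d) elements of each order d | m, and none otherwise.
2 | 42, and φ(2) = 2 − 1 = 1.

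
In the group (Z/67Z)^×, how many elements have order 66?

20

φ(67) = 67 − 1 = 66 = 2 · 3 · 11.
Since (Z/67Z)^× is cyclic of order 66, the number of elements of order d is φ(d) when d | 66 and 0 otherwise.
66 = 2 · 3 · 11 divides 66, and φ(66) = 20.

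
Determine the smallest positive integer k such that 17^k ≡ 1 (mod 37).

By Lagrange's theorem, ord_37(17) divides φ(37) = 37 − 1 = 36 = 2^2 · 3^2.
Divisors of 36: 1, 2, 3, 4, 6, 9, 12, 18, 36.
Test each divisor d:
17^1 ≡ 17 (mod 37)
17^2 ≡ 30 (mod 37)
17^3 ≡ 29 (mod 37)
17^4 ≡ 12 (mod 37)
17^6 ≡ 27 (mod 37)
17^9 ≡ 6 (mod 37)
17^12 ≡ 26 (mod 37)
17^18 ≡ 36 (mod 37)
17^36 ≡ 1 (mod 37) ✓
Therefore the multiplicative order of 17 modulo 37 is 36.

36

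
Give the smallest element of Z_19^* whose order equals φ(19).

2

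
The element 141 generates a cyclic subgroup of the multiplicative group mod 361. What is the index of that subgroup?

3

The order of 141 must divide φ(361) = φ(19^2) = 19·(19−1) = 342 = 2 · 3^2 · 19.
Divisors of 342: 1, 2, 3, 6, 9, 18, 19, 38, 57, 114, 171, 342.
Check 141^d mod 361 for each divisor in increasing order:
141^1 ≡ 141 (mod 361)
141^2 ≡ 26 (mod 361)
141^3 ≡ 56 (mod 361)
141^6 ≡ 248 (mod 361)
141^9 ≡ 170 (mod 361)
141^18 ≡ 20 (mod 361)
141^19 ≡ 293 (mod 361)
141^38 ≡ 292 (mod 361)
141^57 ≡ 360 (mod 361)
141^114 ≡ 1 (mod 361) ✓
The order of 141 is 114, so the subgroup it generates has 114 elements.
[(Z/361Z)^× : ⟨141⟩] = 342/114 = 3.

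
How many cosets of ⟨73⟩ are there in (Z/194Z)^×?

ord(73) | φ(194) = φ(2)·φ(97) = 1·96 = 96 = 2^5 · 3.
Divisors of 96: 1, 2, 3, 4, 6, 8, 12, 16, 24, 32, 48, 96.
Check 73^d mod 194 for each divisor in increasing order:
73^1 ≡ 73 (mod 194)
73^2 ≡ 91 (mod 194)
73^3 ≡ 47 (mod 194)
73^4 ≡ 133 (mod 194)
73^6 ≡ 75 (mod 194)
73^8 ≡ 35 (mod 194)
73^12 ≡ 193 (mod 194)
73^16 ≡ 61 (mod 194)
73^24 ≡ 1 (mod 194) ✓
The order of 73 is 24, so the subgroup it generates has 24 elements.
The index is φ(194) / ord(73) = 96 / 24 = 4.

4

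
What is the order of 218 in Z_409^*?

51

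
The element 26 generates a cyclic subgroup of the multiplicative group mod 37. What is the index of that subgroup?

ord(26) | φ(37) = 37 − 1 = 36 = 2^2 · 3^2.
Divisors of 36: 1, 2, 3, 4, 6, 9, 12, 18, 36.
Test each divisor d:
26^1 ≡ 26 (mod 37)
26^2 ≡ 10 (mod 37)
26^3 ≡ 1 (mod 37) ✓
So ord_37(26) = 3, hence |⟨26⟩| = 3.
Index = |(Z/37Z)^×| / |⟨26⟩| = 36 / 3 = 12.

12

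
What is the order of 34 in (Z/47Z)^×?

23

ord(34) | φ(47) = 47 − 1 = 46 = 2 · 23.
Divisors of 46: 1, 2, 23, 46.
Compute 34^d (mod 47) for the divisors d until we hit 1:
34^1 ≡ 34 (mod 47)
34^2 ≡ 28 (mod 47)
34^23 ≡ 1 (mod 47) ✓
Therefore the multiplicative order of 34 modulo 47 is 23.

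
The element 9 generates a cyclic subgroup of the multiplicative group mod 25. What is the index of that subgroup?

The order of 9 must divide φ(25) = φ(5^2) = 5·(5−1) = 20 = 2^2 · 5.
Divisors of 20: 1, 2, 4, 5, 10, 20.
Check 9^d mod 25 for each divisor in increasing order:
9^1 ≡ 9 (mod 25)
9^2 ≡ 6 (mod 25)
9^4 ≡ 11 (mod 25)
9^5 ≡ 24 (mod 25)
9^10 ≡ 1 (mod 25) ✓
The order of 9 is 10, so the subgroup it generates has 10 elements.
Index = |(Z/25Z)^×| / |⟨9⟩| = 20 / 10 = 2.

2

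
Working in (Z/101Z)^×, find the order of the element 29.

100

Since 29 ∈ (Z/101Z)^×, its order divides φ(101) = 101 − 1 = 100 = 2^2 · 5^2.
Divisors of 100: 1, 2, 4, 5, 10, 20, 25, 50, 100.
Compute 29^d (mod 101) for the divisors d until we hit 1:
29^1 ≡ 29
29^2 ≡ 33
29^4 ≡ 79
29^5 ≡ 69
29^10 ≡ 14
29^20 ≡ 95
29^25 ≡ 91
29^50 ≡ 100
29^100 ≡ 1
So ord_101(29) = 100.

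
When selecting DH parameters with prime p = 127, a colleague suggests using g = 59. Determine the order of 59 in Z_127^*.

18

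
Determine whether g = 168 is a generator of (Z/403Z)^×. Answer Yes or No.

403 = 13 · 31 is a product of two distinct odd primes, so (Z/403Z)^× ≅ (Z/13Z)^× × (Z/31Z)^× is not cyclic.
No primitive root modulo 403 exists; in particular 168 is not one.

No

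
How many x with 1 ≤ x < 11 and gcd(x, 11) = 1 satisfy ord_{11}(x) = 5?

4

φ(11) = 11 − 1 = 10 = 2 · 5.
(Z/11Z)^× is cyclic (|G| = 10); a cyclic group of order m has exactly φ(d) elements of each order d | m, and none otherwise.
5 | 10, and φ(5) = 5 − 1 = 4.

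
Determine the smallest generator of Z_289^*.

3

φ(289) = φ(17^2) = 17·(17−1) = 272 = 2^4 · 17.
g is a primitive root iff g^(272/q) ≢ 1 (mod 289) for each prime q ∈ {2, 17}.
g = 2: 2^136 ≡ 1 — hits 1, so not a primitive root.
g = 3: 3^136 ≡ 288; 3^16 ≡ 171 — none is 1, so 3 is a primitive root.
Hence the least primitive root of 289 is 3.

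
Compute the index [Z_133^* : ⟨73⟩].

The order of 73 must divide φ(133) = φ(7·19) = (7−1)·(19−1) = 6·18 = 108 = 2^2 · 3^3.
Divisors of 108: 1, 2, 3, 4, 6, 9, 12, 18, 27, 36, 54, 108.
Test each divisor d:
73^1 ≡ 73 (mod 133)
73^2 ≡ 9 (mod 133)
73^3 ≡ 125 (mod 133)
73^4 ≡ 81 (mod 133)
73^6 ≡ 64 (mod 133)
73^9 ≡ 20 (mod 133)
73^12 ≡ 106 (mod 133)
73^18 ≡ 1 (mod 133) ✓
The order of 73 is 18, so the subgroup it generates has 18 elements.
The index is φ(133) / ord(73) = 108 / 18 = 6.

6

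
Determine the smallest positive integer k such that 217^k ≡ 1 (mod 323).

12

The order of 217 must divide φ(323) = φ(17·19) = (17−1)·(19−1) = 16·18 = 288 = 2^5 · 3^2.
Divisors of 288: 1, 2, 3, 4, 6, 8, 9, 12, 16, 18, 24, 32, 36, 48, 72, 96, 144, 288.
Compute 217^d (mod 323) for the divisors d until we hit 1:
217^1 ≡ 217
217^2 ≡ 254
217^3 ≡ 208
217^4 ≡ 239
217^6 ≡ 305
217^8 ≡ 273
217^9 ≡ 132
217^12 ≡ 1
The smallest such exponent is 12, so the order of 217 is 12.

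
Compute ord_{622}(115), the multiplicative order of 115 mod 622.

310

Since 115 ∈ (Z/622Z)^×, its order divides φ(622) = φ(2)·φ(311) = 1·310 = 310 = 2 · 5 · 31.
Divisors of 310: 1, 2, 5, 10, 31, 62, 155, 310.
Evaluate successive powers at the divisors of 310:
115^1 ≡ 115 (mod 622)
115^2 ≡ 163 (mod 622)
115^5 ≡ 171 (mod 622)
115^10 ≡ 7 (mod 622)
115^31 ≡ 259 (mod 622)
115^62 ≡ 527 (mod 622)
115^155 ≡ 621 (mod 622)
115^310 ≡ 1 (mod 622) ✓
Hence ord(115) = 310.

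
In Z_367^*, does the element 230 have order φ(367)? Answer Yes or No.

No

φ(367) = 367 − 1 = 366 = 2 · 3 · 61.
230 is a primitive root mod 367 iff 230^(φ(367)/q) ≢ 1 for every prime q | φ(367), i.e. q ∈ {2, 3, 61}.
230^183 ≡ 366 (mod 367)  [q = 2: ≢ 1 ✓]
230^122 ≡ 1 (mod 367)  [q = 3: ≡ 1 ✗]
230^6 ≡ 47 (mod 367)  [q = 61: ≢ 1 ✓]
230^122 ≡ 1 shows ord(230) | 122, strictly less than φ(367); not a primitive root.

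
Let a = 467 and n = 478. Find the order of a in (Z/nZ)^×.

ord(467) | φ(478) = φ(2)·φ(239) = 1·238 = 238 = 2 · 7 · 17.
Divisors of 238: 1, 2, 7, 14, 17, 34, 119, 238.
Compute 467^d (mod 478) for the divisors d until we hit 1:
467^1 ≡ 467
467^2 ≡ 121
467^7 ≡ 411
467^14 ≡ 187
467^17 ≡ 141
467^34 ≡ 283
467^119 ≡ 477
467^238 ≡ 1
The smallest such exponent is 238, so the order of 467 is 238.

238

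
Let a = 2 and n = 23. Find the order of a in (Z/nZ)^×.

11

ord(2) | φ(23) = 23 − 1 = 22 = 2 · 11.
Divisors of 22: 1, 2, 11, 22.
Compute 2^d (mod 23) for the divisors d until we hit 1:
2^1 ≡ 2 (mod 23)
2^2 ≡ 4 (mod 23)
2^11 ≡ 1 (mod 23) ✓
Therefore the multiplicative order of 2 modulo 23 is 11.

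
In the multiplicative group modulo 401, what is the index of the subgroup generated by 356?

50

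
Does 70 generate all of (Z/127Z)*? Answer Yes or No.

No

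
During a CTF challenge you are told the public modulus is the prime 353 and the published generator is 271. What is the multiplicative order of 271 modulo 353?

176

By Lagrange's theorem, ord_353(271) divides φ(353) = 353 − 1 = 352 = 2^5 · 11.
Divisors of 352: 1, 2, 4, 8, 11, 16, 22, 32, 44, 88, 176, 352.
Check 271^d mod 353 for each divisor in increasing order:
271^1 ≡ 271 (mod 353)
271^2 ≡ 17 (mod 353)
271^4 ≡ 289 (mod 353)
271^8 ≡ 213 (mod 353)
271^11 ≡ 304 (mod 353)
271^16 ≡ 185 (mod 353)
271^22 ≡ 283 (mod 353)
271^32 ≡ 337 (mod 353)
271^44 ≡ 311 (mod 353)
271^88 ≡ 352 (mod 353)
271^176 ≡ 1 (mod 353) ✓
So ord_353(271) = 176.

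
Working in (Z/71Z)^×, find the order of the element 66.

Since 66 ∈ (Z/71Z)^×, its order divides φ(71) = 71 − 1 = 70 = 2 · 5 · 7.
Divisors of 70: 1, 2, 5, 7, 10, 14, 35, 70.
Evaluate successive powers at the divisors of 70:
66^1 ≡ 66 (mod 71)
66^2 ≡ 25 (mod 71)
66^5 ≡ 70 (mod 71)
66^7 ≡ 46 (mod 71)
66^10 ≡ 1 (mod 71) ✓
So ord_71(66) = 10.

10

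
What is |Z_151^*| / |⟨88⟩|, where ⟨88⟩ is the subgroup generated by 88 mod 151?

2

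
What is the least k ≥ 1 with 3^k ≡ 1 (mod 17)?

16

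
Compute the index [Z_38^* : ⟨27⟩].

3

ord(27) | φ(38) = φ(2)·φ(19) = 1·18 = 18 = 2 · 3^2.
Divisors of 18: 1, 2, 3, 6, 9, 18.
Check 27^d mod 38 for each divisor in increasing order:
27^1 ≡ 27 (mod 38)
27^2 ≡ 7 (mod 38)
27^3 ≡ 37 (mod 38)
27^6 ≡ 1 (mod 38) ✓
So ord_38(27) = 6, hence |⟨27⟩| = 6.
[(Z/38Z)^× : ⟨27⟩] = 18/6 = 3.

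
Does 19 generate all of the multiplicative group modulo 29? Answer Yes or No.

φ(29) = 29 − 1 = 28 = 2^2 · 7.
It suffices to check that the order of 19 is not a proper divisor of 28: compute 19^(28/q) for q ∈ {2, 7}.
19^14 ≡ 28 (mod 29)  [q = 2: ≢ 1 ✓]
19^4 ≡ 24 (mod 29)  [q = 7: ≢ 1 ✓]
None equal 1, so ord_29(19) = 28: 19 is a primitive root.

Yes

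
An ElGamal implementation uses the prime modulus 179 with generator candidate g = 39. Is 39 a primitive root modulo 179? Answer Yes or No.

No

φ(179) = 179 − 1 = 178 = 2 · 89.
It suffices to check that the order of 39 is not a proper divisor of 178: compute 39^(178/q) for q ∈ {2, 89}.
39^89 ≡ 1 (mod 179)  [q = 2: ≡ 1 ✗]
39^2 ≡ 89 (mod 179)  [q = 89: ≢ 1 ✓]
The check at q = 2 fails, so 39 generates a proper subgroup.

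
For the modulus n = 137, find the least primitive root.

3

φ(137) = 137 − 1 = 136 = 2^3 · 17.
g is a primitive root iff g^(136/q) ≢ 1 (mod 137) for each prime q ∈ {2, 17}.
g = 2: 2^68 ≡ 1 — hits 1, so not a primitive root.
g = 3: 3^68 ≡ 136; 3^8 ≡ 122 — none is 1, so 3 is a primitive root.
The smallest primitive root modulo 137 is 3.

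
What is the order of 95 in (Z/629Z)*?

144

ord(95) | φ(629) = φ(17·37) = (17−1)·(37−1) = 16·36 = 576 = 2^6 · 3^2.
Divisors of 576: 1, 2, 3, 4, 6, 8, 9, 12, 16, 18, 24, 32, 36, 48, 64, 72, 96, 144, 192, 288, 576.
Evaluate successive powers at the divisors of 576:
95^1 ≡ 95
95^2 ≡ 219
95^3 ≡ 48
95^4 ≡ 157
95^6 ≡ 417
95^8 ≡ 118
95^9 ≡ 517
95^12 ≡ 285
95^16 ≡ 86
95^18 ≡ 593
95^24 ≡ 84
95^32 ≡ 477
95^36 ≡ 38
95^48 ≡ 137
95^64 ≡ 460
95^72 ≡ 186
95^96 ≡ 528
95^144 ≡ 1
Therefore the multiplicative order of 95 modulo 629 is 144.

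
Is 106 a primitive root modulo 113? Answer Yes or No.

No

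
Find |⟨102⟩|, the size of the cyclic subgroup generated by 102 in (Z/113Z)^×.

The order of 102 must divide φ(113) = 113 − 1 = 112 = 2^4 · 7.
Divisors of 112: 1, 2, 4, 7, 8, 14, 16, 28, 56, 112.
Compute 102^d (mod 113) for the divisors d until we hit 1:
102^1 ≡ 102 (mod 113)
102^2 ≡ 8 (mod 113)
102^4 ≡ 64 (mod 113)
102^7 ≡ 18 (mod 113)
102^8 ≡ 28 (mod 113)
102^14 ≡ 98 (mod 113)
102^16 ≡ 106 (mod 113)
102^28 ≡ 112 (mod 113)
102^56 ≡ 1 (mod 113) ✓
Therefore the multiplicative order of 102 modulo 113 is 56.

56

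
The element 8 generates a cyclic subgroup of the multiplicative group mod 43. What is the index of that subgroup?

3

The order of 8 must divide φ(43) = 43 − 1 = 42 = 2 · 3 · 7.
Divisors of 42: 1, 2, 3, 6, 7, 14, 21, 42.
Compute 8^d (mod 43) for the divisors d until we hit 1:
8^1 ≡ 8
8^2 ≡ 21
8^3 ≡ 39
8^6 ≡ 16
8^7 ≡ 42
8^14 ≡ 1
Thus |⟨8⟩| = ord(8) = 14.
[(Z/43Z)^× : ⟨8⟩] = 42/14 = 3.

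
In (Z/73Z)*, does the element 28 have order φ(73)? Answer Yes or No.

Yes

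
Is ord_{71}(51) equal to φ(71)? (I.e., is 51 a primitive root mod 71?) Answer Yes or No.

No

φ(71) = 71 − 1 = 70 = 2 · 5 · 7.
It suffices to check that the order of 51 is not a proper divisor of 70: compute 51^(70/q) for q ∈ {2, 5, 7}.
51^35 ≡ 70 (mod 71)  [q = 2: ≢ 1 ✓]
51^14 ≡ 1 (mod 71)  [q = 5: ≡ 1 ✗]
51^10 ≡ 48 (mod 71)  [q = 7: ≢ 1 ✓]
The check at q = 5 fails, so 51 generates a proper subgroup.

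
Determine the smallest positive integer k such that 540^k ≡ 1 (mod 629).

36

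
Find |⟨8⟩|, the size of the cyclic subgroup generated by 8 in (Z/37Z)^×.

12

ord(8) | φ(37) = 37 − 1 = 36 = 2^2 · 3^2.
Divisors of 36: 1, 2, 3, 4, 6, 9, 12, 18, 36.
Compute 8^d (mod 37) for the divisors d until we hit 1:
8^1 ≡ 8 (mod 37)
8^2 ≡ 27 (mod 37)
8^3 ≡ 31 (mod 37)
8^4 ≡ 26 (mod 37)
8^6 ≡ 36 (mod 37)
8^9 ≡ 6 (mod 37)
8^12 ≡ 1 (mod 37) ✓
Therefore the multiplicative order of 8 modulo 37 is 12.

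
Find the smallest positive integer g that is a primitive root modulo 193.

5

φ(193) = 193 − 1 = 192 = 2^6 · 3.
g is a primitive root iff g^(192/q) ≢ 1 (mod 193) for each prime q ∈ {2, 3}.
g = 2: 2^96 ≡ 1 — hits 1, so not a primitive root.
g = 3: 3^96 ≡ 1 — hits 1, so not a primitive root.
g = 4: 4^96 ≡ 1 — hits 1, so not a primitive root.
g = 5: 5^96 ≡ 192; 5^64 ≡ 84 — none is 1, so 5 is a primitive root.
So 5 is the smallest generator of (Z/193Z)^×.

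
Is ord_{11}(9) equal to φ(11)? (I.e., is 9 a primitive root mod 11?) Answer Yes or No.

No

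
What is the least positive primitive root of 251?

6

φ(251) = 251 − 1 = 250 = 2 · 5^3.
g is a primitive root iff g^(250/q) ≢ 1 (mod 251) for each prime q ∈ {2, 5}.
g = 2: 2^125 ≡ 250; 2^50 ≡ 1 — hits 1, so not a primitive root.
g = 3: 3^125 ≡ 1 — hits 1, so not a primitive root.
g = 4: 4^125 ≡ 1 — hits 1, so not a primitive root.
g = 5: 5^125 ≡ 1 — hits 1, so not a primitive root.
g = 6: 6^125 ≡ 250; 6^50 ≡ 219 — none is 1, so 6 is a primitive root.
The smallest primitive root modulo 251 is 6.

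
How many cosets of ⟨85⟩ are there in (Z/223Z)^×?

1

By Lagrange's theorem, ord_223(85) divides φ(223) = 223 − 1 = 222 = 2 · 3 · 37.
Divisors of 222: 1, 2, 3, 6, 37, 74, 111, 222.
Test each divisor d:
85^1 ≡ 85
85^2 ≡ 89
85^3 ≡ 206
85^6 ≡ 66
85^37 ≡ 40
85^74 ≡ 39
85^111 ≡ 222
85^222 ≡ 1
Thus |⟨85⟩| = ord(85) = 222.
Index = |(Z/223Z)^×| / |⟨85⟩| = 222 / 222 = 1.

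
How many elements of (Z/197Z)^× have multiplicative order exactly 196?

φ(197) = 197 − 1 = 196 = 2^2 · 7^2.
In a cyclic group of order 196, there are φ(d) elements of order d for each divisor d of 196, and zero for non-divisors.
196 = 2^2 · 7^2 divides 196, and φ(196) = 84.

84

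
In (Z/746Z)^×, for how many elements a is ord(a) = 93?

60

φ(746) = φ(2)·φ(373) = 1·372 = 372 = 2^2 · 3 · 31.
(Z/746Z)^× is cyclic (|G| = 372); a cyclic group of order m has exactly φ(d) elements of each order d | m, and none otherwise.
93 = 3 · 31 divides 372, and φ(93) = 60.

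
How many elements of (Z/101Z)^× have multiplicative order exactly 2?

1

φ(101) = 101 − 1 = 100 = 2^2 · 5^2.
In a cyclic group of order 100, there are φ(d) elements of order d for each divisor d of 100, and zero for non-divisors.
2 | 100, and φ(2) = 2 − 1 = 1.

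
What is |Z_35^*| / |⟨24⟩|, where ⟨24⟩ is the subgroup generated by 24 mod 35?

4

ord(24) | φ(35) = φ(5·7) = (5−1)·(7−1) = 4·6 = 24 = 2^3 · 3.
Divisors of 24: 1, 2, 3, 4, 6, 8, 12, 24.
Evaluate successive powers at the divisors of 24:
24^1 ≡ 24 (mod 35)
24^2 ≡ 16 (mod 35)
24^3 ≡ 34 (mod 35)
24^4 ≡ 11 (mod 35)
24^6 ≡ 1 (mod 35) ✓
Thus |⟨24⟩| = ord(24) = 6.
The index is φ(35) / ord(24) = 24 / 6 = 4.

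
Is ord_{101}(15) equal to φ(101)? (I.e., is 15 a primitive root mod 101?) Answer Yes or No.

φ(101) = 101 − 1 = 100 = 2^2 · 5^2.
Test 15^(100/q) mod 101 for each prime factor q of 100:
15^50 ≡ 100 (mod 101)  [q = 2: ≢ 1 ✓]
15^20 ≡ 87 (mod 101)  [q = 5: ≢ 1 ✓]
Every test exponent gives a nontrivial residue, hence 15 generates the full group.

Yes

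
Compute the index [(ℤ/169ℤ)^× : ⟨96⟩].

Since 96 ∈ (Z/169Z)^×, its order divides φ(169) = φ(13^2) = 13·(13−1) = 156 = 2^2 · 3 · 13.
Divisors of 156: 1, 2, 3, 4, 6, 12, 13, 26, 39, 52, 78, 156.
Test each divisor d:
96^1 ≡ 96 (mod 169)
96^2 ≡ 90 (mod 169)
96^3 ≡ 21 (mod 169)
96^4 ≡ 157 (mod 169)
96^6 ≡ 103 (mod 169)
96^12 ≡ 131 (mod 169)
96^13 ≡ 70 (mod 169)
96^26 ≡ 168 (mod 169)
96^39 ≡ 99 (mod 169)
96^52 ≡ 1 (mod 169) ✓
The order of 96 is 52, so the subgroup it generates has 52 elements.
The index is φ(169) / ord(96) = 156 / 52 = 3.

3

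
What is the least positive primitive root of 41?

6

φ(41) = 41 − 1 = 40 = 2^3 · 5.
Test candidates g = 2, 3, … against the prime factors q ∈ {2, 5} of φ(41): g is a generator iff g^(40/q) ≢ 1 for every such q.
g = 2: 2^20 ≡ 1 — hits 1, so not a primitive root.
g = 3: 3^20 ≡ 40; 3^8 ≡ 1 — hits 1, so not a primitive root.
g = 4: 4^20 ≡ 1 — hits 1, so not a primitive root.
g = 5: 5^20 ≡ 1 — hits 1, so not a primitive root.
g = 6: 6^20 ≡ 40; 6^8 ≡ 10 — none is 1, so 6 is a primitive root.
So 6 is the smallest generator of (Z/41Z)^×.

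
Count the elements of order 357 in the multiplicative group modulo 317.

0

φ(317) = 317 − 1 = 316 = 2^2 · 79.
In a cyclic group of order 316, there are φ(d) elements of order d for each divisor d of 316, and zero for non-divisors.
Here 316 is not a multiple of 357, so there are no elements of order 357.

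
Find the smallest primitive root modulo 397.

φ(397) = 397 − 1 = 396 = 2^2 · 3^2 · 11.
Test candidates g = 2, 3, … against the prime factors q ∈ {2, 3, 11} of φ(397): g is a generator iff g^(396/q) ≢ 1 for every such q.
g = 2: 2^198 ≡ 396; 2^132 ≡ 1 — hits 1, so not a primitive root.
g = 3: 3^198 ≡ 1 — hits 1, so not a primitive root.
g = 4: 4^198 ≡ 1 — hits 1, so not a primitive root.
g = 5: 5^198 ≡ 396; 5^132 ≡ 362; 5^36 ≡ 290 — none is 1, so 5 is a primitive root.
So 5 is the smallest generator of (Z/397Z)^×.

5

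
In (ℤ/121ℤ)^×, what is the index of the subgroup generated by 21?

5

Since 21 ∈ (Z/121Z)^×, its order divides φ(121) = φ(11^2) = 11·(11−1) = 110 = 2 · 5 · 11.
Divisors of 110: 1, 2, 5, 10, 11, 22, 55, 110.
Evaluate successive powers at the divisors of 110:
21^1 ≡ 21 (mod 121)
21^2 ≡ 78 (mod 121)
21^5 ≡ 109 (mod 121)
21^10 ≡ 23 (mod 121)
21^11 ≡ 120 (mod 121)
21^22 ≡ 1 (mod 121) ✓
Thus |⟨21⟩| = ord(21) = 22.
[(Z/121Z)^× : ⟨21⟩] = 110/22 = 5.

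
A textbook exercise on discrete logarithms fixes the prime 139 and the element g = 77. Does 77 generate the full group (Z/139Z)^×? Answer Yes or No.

φ(139) = 139 − 1 = 138 = 2 · 3 · 23.
It suffices to check that the order of 77 is not a proper divisor of 138: compute 77^(138/q) for q ∈ {2, 3, 23}.
77^69 ≡ 1 (mod 139)  [q = 2: ≡ 1 ✗]
77^46 ≡ 1 (mod 139)  [q = 3: ≡ 1 ✗]
77^6 ≡ 52 (mod 139)  [q = 23: ≢ 1 ✓]
The check at q = 2 fails, so 77 generates a proper subgroup.

No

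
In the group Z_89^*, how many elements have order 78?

φ(89) = 89 − 1 = 88 = 2^3 · 11.
In a cyclic group of order 88, there are φ(d) elements of order d for each divisor d of 88, and zero for non-divisors.
78 does not divide 88, so no element of (Z/89Z)^× has order 78.

0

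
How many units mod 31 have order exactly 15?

8

φ(31) = 31 − 1 = 30 = 2 · 3 · 5.
Since (Z/31Z)^× is cyclic of order 30, the number of elements of order d is φ(d) when d | 30 and 0 otherwise.
15 = 3 · 5 divides 30, and φ(15) = 8.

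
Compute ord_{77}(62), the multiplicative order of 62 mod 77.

10

ord(62) | φ(77) = φ(7·11) = (7−1)·(11−1) = 6·10 = 60 = 2^2 · 3 · 5.
Divisors of 60: 1, 2, 3, 4, 5, 6, 10, 12, 15, 20, 30, 60.
Compute 62^d (mod 77) for the divisors d until we hit 1:
62^1 ≡ 62 (mod 77)
62^2 ≡ 71 (mod 77)
62^3 ≡ 13 (mod 77)
62^4 ≡ 36 (mod 77)
62^5 ≡ 76 (mod 77)
62^6 ≡ 15 (mod 77)
62^10 ≡ 1 (mod 77) ✓
Hence ord(62) = 10.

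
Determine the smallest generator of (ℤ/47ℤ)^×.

5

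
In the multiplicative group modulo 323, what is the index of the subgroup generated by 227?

ord(227) | φ(323) = φ(17·19) = (17−1)·(19−1) = 16·18 = 288 = 2^5 · 3^2.
Divisors of 288: 1, 2, 3, 4, 6, 8, 9, 12, 16, 18, 24, 32, 36, 48, 72, 96, 144, 288.
Check 227^d mod 323 for each divisor in increasing order:
227^1 ≡ 227
227^2 ≡ 172
227^3 ≡ 284
227^4 ≡ 191
227^6 ≡ 229
227^8 ≡ 305
227^9 ≡ 113
227^12 ≡ 115
227^16 ≡ 1
So ord_323(227) = 16, hence |⟨227⟩| = 16.
Index = |(Z/323Z)^×| / |⟨227⟩| = 288 / 16 = 18.

18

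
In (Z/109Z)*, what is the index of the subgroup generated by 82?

6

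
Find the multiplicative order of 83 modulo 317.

By Lagrange's theorem, ord_317(83) divides φ(317) = 317 − 1 = 316 = 2^2 · 79.
Divisors of 316: 1, 2, 4, 79, 158, 316.
Evaluate successive powers at the divisors of 316:
83^1 ≡ 83 (mod 317)
83^2 ≡ 232 (mod 317)
83^4 ≡ 251 (mod 317)
83^79 ≡ 316 (mod 317)
83^158 ≡ 1 (mod 317) ✓
Hence ord(83) = 158.

158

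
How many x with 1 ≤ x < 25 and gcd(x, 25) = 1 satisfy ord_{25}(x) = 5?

4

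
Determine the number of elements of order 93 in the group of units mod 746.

φ(746) = φ(2)·φ(373) = 1·372 = 372 = 2^2 · 3 · 31.
(Z/746Z)^× is cyclic (|G| = 372); a cyclic group of order m has exactly φ(d) elements of each order d | m, and none otherwise.
93 = 3 · 31 divides 372, and φ(93) = 60.

60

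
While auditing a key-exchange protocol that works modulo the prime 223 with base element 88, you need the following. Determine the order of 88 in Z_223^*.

The order of 88 must divide φ(223) = 223 − 1 = 222 = 2 · 3 · 37.
Divisors of 222: 1, 2, 3, 6, 37, 74, 111, 222.
Compute 88^d (mod 223) for the divisors d until we hit 1:
88^1 ≡ 88 (mod 223)
88^2 ≡ 162 (mod 223)
88^3 ≡ 207 (mod 223)
88^6 ≡ 33 (mod 223)
88^37 ≡ 40 (mod 223)
88^74 ≡ 39 (mod 223)
88^111 ≡ 222 (mod 223)
88^222 ≡ 1 (mod 223) ✓
Therefore the multiplicative order of 88 modulo 223 is 222.

222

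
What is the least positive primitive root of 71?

φ(71) = 71 − 1 = 70 = 2 · 5 · 7.
Test candidates g = 2, 3, … against the prime factors q ∈ {2, 5, 7} of φ(71): g is a generator iff g^(70/q) ≢ 1 for every such q.
g = 2: 2^35 ≡ 1 — hits 1, so not a primitive root.
g = 3: 3^35 ≡ 1 — hits 1, so not a primitive root.
g = 4: 4^35 ≡ 1 — hits 1, so not a primitive root.
g = 5: 5^35 ≡ 1 — hits 1, so not a primitive root.
g = 6: 6^35 ≡ 1 — hits 1, so not a primitive root.
g = 7: 7^35 ≡ 70; 7^14 ≡ 54; 7^10 ≡ 45 — none is 1, so 7 is a primitive root.
So 7 is the smallest generator of (Z/71Z)^×.

7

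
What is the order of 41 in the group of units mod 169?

156

By Lagrange's theorem, ord_169(41) divides φ(169) = φ(13^2) = 13·(13−1) = 156 = 2^2 · 3 · 13.
Divisors of 156: 1, 2, 3, 4, 6, 12, 13, 26, 39, 52, 78, 156.
Test each divisor d:
41^1 ≡ 41 (mod 169)
41^2 ≡ 160 (mod 169)
41^3 ≡ 138 (mod 169)
41^4 ≡ 81 (mod 169)
41^6 ≡ 116 (mod 169)
41^12 ≡ 105 (mod 169)
41^13 ≡ 80 (mod 169)
41^26 ≡ 147 (mod 169)
41^39 ≡ 99 (mod 169)
41^52 ≡ 146 (mod 169)
41^78 ≡ 168 (mod 169)
41^156 ≡ 1 (mod 169) ✓
Therefore the multiplicative order of 41 modulo 169 is 156.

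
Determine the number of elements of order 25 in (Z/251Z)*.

φ(251) = 251 − 1 = 250 = 2 · 5^3.
In a cyclic group of order 250, there are φ(d) elements of order d for each divisor d of 250, and zero for non-divisors.
25 = 5^2 divides 250, and φ(25) = 20.

20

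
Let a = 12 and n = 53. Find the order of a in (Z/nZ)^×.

By Lagrange's theorem, ord_53(12) divides φ(53) = 53 − 1 = 52 = 2^2 · 13.
Divisors of 52: 1, 2, 4, 13, 26, 52.
Test each divisor d:
12^1 ≡ 12 (mod 53)
12^2 ≡ 38 (mod 53)
12^4 ≡ 13 (mod 53)
12^13 ≡ 23 (mod 53)
12^26 ≡ 52 (mod 53)
12^52 ≡ 1 (mod 53) ✓
So ord_53(12) = 52.

52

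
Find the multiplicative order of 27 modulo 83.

Since 27 ∈ (Z/83Z)^×, its order divides φ(83) = 83 − 1 = 82 = 2 · 41.
Divisors of 82: 1, 2, 41, 82.
Compute 27^d (mod 83) for the divisors d until we hit 1:
27^1 ≡ 27 (mod 83)
27^2 ≡ 65 (mod 83)
27^41 ≡ 1 (mod 83) ✓
Hence ord(27) = 41.

41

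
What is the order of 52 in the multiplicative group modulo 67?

The order of 52 must divide φ(67) = 67 − 1 = 66 = 2 · 3 · 11.
Divisors of 66: 1, 2, 3, 6, 11, 22, 33, 66.
Evaluate successive powers at the divisors of 66:
52^1 ≡ 52 (mod 67)
52^2 ≡ 24 (mod 67)
52^3 ≡ 42 (mod 67)
52^6 ≡ 22 (mod 67)
52^11 ≡ 66 (mod 67)
52^22 ≡ 1 (mod 67) ✓
So ord_67(52) = 22.

22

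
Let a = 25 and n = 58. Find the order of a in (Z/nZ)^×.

The order of 25 must divide φ(58) = φ(2)·φ(29) = 1·28 = 28 = 2^2 · 7.
Divisors of 28: 1, 2, 4, 7, 14, 28.
Check 25^d mod 58 for each divisor in increasing order:
25^1 ≡ 25 (mod 58)
25^2 ≡ 45 (mod 58)
25^4 ≡ 53 (mod 58)
25^7 ≡ 1 (mod 58) ✓
Hence ord(25) = 7.

7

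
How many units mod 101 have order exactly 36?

0

φ(101) = 101 − 1 = 100 = 2^2 · 5^2.
(Z/101Z)^× is cyclic (|G| = 100); a cyclic group of order m has exactly φ(d) elements of each order d | m, and none otherwise.
Here 100 is not a multiple of 36, so there are no elements of order 36.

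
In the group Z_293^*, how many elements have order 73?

72

φ(293) = 293 − 1 = 292 = 2^2 · 73.
Since (Z/293Z)^× is cyclic of order 292, the number of elements of order d is φ(d) when d | 292 and 0 otherwise.
73 | 292, and φ(73) = 73 − 1 = 72.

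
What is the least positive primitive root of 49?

φ(49) = φ(7^2) = 7·(7−1) = 42 = 2 · 3 · 7.
Test candidates g = 2, 3, … against the prime factors q ∈ {2, 3, 7} of φ(49): g is a generator iff g^(42/q) ≢ 1 for every such q.
g = 2: 2^21 ≡ 1 — hits 1, so not a primitive root.
g = 3: 3^21 ≡ 48; 3^14 ≡ 30; 3^6 ≡ 43 — none is 1, so 3 is a primitive root.
The smallest primitive root modulo 49 is 3.

3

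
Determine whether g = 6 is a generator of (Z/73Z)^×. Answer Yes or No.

No

φ(73) = 73 − 1 = 72 = 2^3 · 3^2.
It suffices to check that the order of 6 is not a proper divisor of 72: compute 6^(72/q) for q ∈ {2, 3}.
6^36 ≡ 1 (mod 73)  [q = 2: ≡ 1 ✗]
6^24 ≡ 64 (mod 73)  [q = 3: ≢ 1 ✓]
Since 6^36 ≡ 1, the order of 6 divides 36 < 72, so 6 is not a primitive root.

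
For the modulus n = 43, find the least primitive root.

3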